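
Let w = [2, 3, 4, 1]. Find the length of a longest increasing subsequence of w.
3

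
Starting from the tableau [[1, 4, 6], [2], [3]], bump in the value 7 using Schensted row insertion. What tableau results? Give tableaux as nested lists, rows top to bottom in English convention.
7 is larger than every entry of row 1, so it is appended to row 1. The new tableau is [[1, 4, 6, 7], [2], [3]].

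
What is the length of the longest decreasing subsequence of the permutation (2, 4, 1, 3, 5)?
2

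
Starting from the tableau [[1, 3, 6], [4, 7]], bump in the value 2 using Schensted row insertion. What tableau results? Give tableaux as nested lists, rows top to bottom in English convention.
[[1, 2, 6], [3, 7], [4]]

In row 1, 2 replaces 3 (the leftmost entry greater than 2); 3 is bumped to row 2. In row 2, 3 replaces 4 (the leftmost entry greater than 3); 4 is bumped to row 3. 4 starts a new row 3. The new tableau is [[1, 2, 6], [3, 7], [4]].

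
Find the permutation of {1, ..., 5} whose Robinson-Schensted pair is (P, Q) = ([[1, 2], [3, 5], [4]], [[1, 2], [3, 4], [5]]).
Reverse the RSK construction: for i from n down to 1, find the cell of Q containing i, remove the entry at that cell from P, and reverse-bump it up through P; the value ejected from row 1 is w(i).

Step i=5: Q has 5 at row 3, column 1; remove 4 from row 3 of P and reverse-bump: 4 enters row 2 and ejects 3; 3 enters row 1 and ejects 2. So w(5) = 2. P is now [[1, 3], [4, 5]].
Step i=4: Q has 4 at row 2, column 2; remove 5 from row 2 of P and reverse-bump: 5 enters row 1 and ejects 3. So w(4) = 3. P is now [[1, 5], [4]].
Step i=3: Q has 3 at row 2, column 1; remove 4 from row 2 of P and reverse-bump: 4 enters row 1 and ejects 1. So w(3) = 1. P is now [[4, 5]].
Step i=2: Q has 2 at row 1, column 2; remove that cell from P, ejecting 5. So w(2) = 5. P is now [[4]].
Step i=1: Q has 1 at row 1, column 1; remove that cell from P, ejecting 4. So w(1) = 4. P is now [].

So w = 4 5 1 3 2.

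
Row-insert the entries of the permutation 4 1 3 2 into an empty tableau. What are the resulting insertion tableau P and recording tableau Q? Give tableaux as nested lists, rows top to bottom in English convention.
P = [[1, 2], [3], [4]], Q = [[1, 3], [2], [4]]

Insert each entry of the permutation into P by Schensted row insertion, recording in Q the position of each new cell.

Insert 4: appended to row 1. P = [[4]], Q = [[1]].
Insert 1: 1 bumps 4 from row 1; 4 starts row 2. P = [[1], [4]], Q = [[1], [2]].
Insert 3: appended to row 1. P = [[1, 3], [4]], Q = [[1, 3], [2]].
Insert 2: 2 bumps 3 from row 1; 3 bumps 4 from row 2; 4 starts row 3. P = [[1, 2], [3], [4]], Q = [[1, 3], [2], [4]].

So P = [[1, 2], [3], [4]], Q = [[1, 3], [2], [4]].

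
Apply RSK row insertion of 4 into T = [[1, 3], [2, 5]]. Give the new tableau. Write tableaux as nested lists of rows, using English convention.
4 is larger than every entry of row 1, so it is appended to row 1. The new tableau is [[1, 3, 4], [2, 5]].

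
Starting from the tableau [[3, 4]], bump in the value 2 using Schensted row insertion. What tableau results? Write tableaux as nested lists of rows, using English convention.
[[2, 4], [3]]

In row 1, 2 replaces 3 (the leftmost entry greater than 2); 3 is bumped to row 2. 3 starts a new row 2. The new tableau is [[2, 4], [3]].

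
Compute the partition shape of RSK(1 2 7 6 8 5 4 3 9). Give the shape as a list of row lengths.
RSK row insertion gives P = [[1, 2, 3, 8, 9], [4], [5], [6], [7]], which has shape [5, 1, 1, 1, 1].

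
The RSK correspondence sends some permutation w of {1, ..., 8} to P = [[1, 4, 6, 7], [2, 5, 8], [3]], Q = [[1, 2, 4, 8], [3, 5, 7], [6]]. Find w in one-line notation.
3 5 2 8 4 1 6 7

Reverse the RSK construction: for i from n down to 1, find the cell of Q containing i, remove the entry at that cell from P, and reverse-bump it up through P; the value ejected from row 1 is w(i).

Step i=8: Q has 8 at row 1, column 4; remove that cell from P, ejecting 7. So w(8) = 7. P is now [[1, 4, 6], [2, 5, 8], [3]].
Step i=7: Q has 7 at row 2, column 3; remove 8 from row 2 of P and reverse-bump: 8 enters row 1 and ejects 6. So w(7) = 6. P is now [[1, 4, 8], [2, 5], [3]].
Step i=6: Q has 6 at row 3, column 1; remove 3 from row 3 of P and reverse-bump: 3 enters row 2 and ejects 2; 2 enters row 1 and ejects 1. So w(6) = 1. P is now [[2, 4, 8], [3, 5]].
Step i=5: Q has 5 at row 2, column 2; remove 5 from row 2 of P and reverse-bump: 5 enters row 1 and ejects 4. So w(5) = 4. P is now [[2, 5, 8], [3]].
Step i=4: Q has 4 at row 1, column 3; remove that cell from P, ejecting 8. So w(4) = 8. P is now [[2, 5], [3]].
Step i=3: Q has 3 at row 2, column 1; remove 3 from row 2 of P and reverse-bump: 3 enters row 1 and ejects 2. So w(3) = 2. P is now [[3, 5]].
Step i=2: Q has 2 at row 1, column 2; remove that cell from P, ejecting 5. So w(2) = 5. P is now [[3]].
Step i=1: Q has 1 at row 1, column 1; remove that cell from P, ejecting 3. So w(1) = 3. P is now [].

So w = 3 5 2 8 4 1 6 7.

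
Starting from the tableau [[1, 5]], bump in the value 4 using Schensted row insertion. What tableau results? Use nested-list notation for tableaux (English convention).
In row 1, 4 replaces 5 (the leftmost entry greater than 4); 5 is bumped to row 2. 5 starts a new row 2. The new tableau is [[1, 4], [5]].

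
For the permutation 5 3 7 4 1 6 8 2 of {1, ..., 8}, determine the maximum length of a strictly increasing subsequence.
4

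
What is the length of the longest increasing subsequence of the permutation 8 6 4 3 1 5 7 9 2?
4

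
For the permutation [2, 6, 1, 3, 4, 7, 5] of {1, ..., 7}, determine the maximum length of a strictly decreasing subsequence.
2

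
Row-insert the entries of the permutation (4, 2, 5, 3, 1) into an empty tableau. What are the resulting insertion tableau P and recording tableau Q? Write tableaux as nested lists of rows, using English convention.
P = [[1, 3], [2, 5], [4]], Q = [[1, 3], [2, 4], [5]]

Insert each entry of the permutation into P by Schensted row insertion, recording in Q the position of each new cell.

After inserting 4: P = [[4]].
After inserting 2: P = [[2], [4]].
After inserting 5: P = [[2, 5], [4]].
After inserting 3: P = [[2, 3], [4, 5]].
After inserting 1: P = [[1, 3], [2, 5], [4]].

So P = [[1, 3], [2, 5], [4]], Q = [[1, 3], [2, 4], [5]].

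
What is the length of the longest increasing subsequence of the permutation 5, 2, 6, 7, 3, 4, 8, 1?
4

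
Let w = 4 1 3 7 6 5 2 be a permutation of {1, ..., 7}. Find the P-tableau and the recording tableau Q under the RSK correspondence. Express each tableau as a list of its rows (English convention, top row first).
P = [[1, 2, 5], [3, 6], [4], [7]], Q = [[1, 3, 4], [2, 5], [6], [7]]

Insert each entry of the permutation into P by Schensted row insertion, recording in Q the position of each new cell.

Insert 4: appended to row 1. P = [[4]].
Insert 1: 1 bumps 4 from row 1; 4 starts row 2. P = [[1], [4]].
Insert 3: appended to row 1. P = [[1, 3], [4]].
Insert 7: appended to row 1. P = [[1, 3, 7], [4]].
Insert 6: 6 bumps 7 from row 1; 7 appends to row 2. P = [[1, 3, 6], [4, 7]].
Insert 5: 5 bumps 6 from row 1; 6 bumps 7 from row 2; 7 starts row 3. P = [[1, 3, 5], [4, 6], [7]].
Insert 2: 2 bumps 3 from row 1; 3 bumps 4 from row 2; 4 bumps 7 from row 3; 7 starts row 4. P = [[1, 2, 5], [3, 6], [4], [7]].

So P = [[1, 2, 5], [3, 6], [4], [7]], Q = [[1, 3, 4], [2, 5], [6], [7]].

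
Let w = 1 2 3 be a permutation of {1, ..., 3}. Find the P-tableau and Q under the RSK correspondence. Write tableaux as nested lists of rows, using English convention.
Insert each entry of the permutation into P by Schensted row insertion, recording in Q the position of each new cell.

Insert 1: appended to row 1. P = [[1]].
Insert 2: appended to row 1. P = [[1, 2]].
Insert 3: appended to row 1. P = [[1, 2, 3]].

So P = [[1, 2, 3]], Q = [[1, 2, 3]].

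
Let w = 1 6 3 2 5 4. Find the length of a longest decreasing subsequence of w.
3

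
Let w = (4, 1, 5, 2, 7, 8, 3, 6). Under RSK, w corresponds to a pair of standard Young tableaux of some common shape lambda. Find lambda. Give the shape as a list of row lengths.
[4, 4]

Row-insert each entry into an empty tableau.

After inserting 4: P = [[4]].
After inserting 1: P = [[1], [4]].
After inserting 5: P = [[1, 5], [4]].
After inserting 2: P = [[1, 2], [4, 5]].
After inserting 7: P = [[1, 2, 7], [4, 5]].
After inserting 8: P = [[1, 2, 7, 8], [4, 5]].
After inserting 3: P = [[1, 2, 3, 8], [4, 5, 7]].
After inserting 6: P = [[1, 2, 3, 6], [4, 5, 7, 8]].

The final insertion tableau P = [[1, 2, 3, 6], [4, 5, 7, 8]] has shape [4, 4].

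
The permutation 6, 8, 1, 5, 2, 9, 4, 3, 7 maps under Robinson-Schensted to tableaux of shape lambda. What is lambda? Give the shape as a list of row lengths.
Row-insert each entry into an empty tableau.

After inserting 6: P = [[6]].
After inserting 8: P = [[6, 8]].
After inserting 1: P = [[1, 8], [6]].
After inserting 5: P = [[1, 5], [6, 8]].
After inserting 2: P = [[1, 2], [5, 8], [6]].
After inserting 9: P = [[1, 2, 9], [5, 8], [6]].
After inserting 4: P = [[1, 2, 4], [5, 8, 9], [6]].
After inserting 3: P = [[1, 2, 3], [4, 8, 9], [5], [6]].
After inserting 7: P = [[1, 2, 3, 7], [4, 8, 9], [5], [6]].

The final insertion tableau P = [[1, 2, 3, 7], [4, 8, 9], [5], [6]] has shape [4, 3, 1, 1].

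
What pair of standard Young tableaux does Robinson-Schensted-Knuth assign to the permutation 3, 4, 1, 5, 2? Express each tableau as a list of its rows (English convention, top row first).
Insert each entry of the permutation into P by Schensted row insertion, recording in Q the position of each new cell.

After inserting 3: P = [[3]].
After inserting 4: P = [[3, 4]].
After inserting 1: P = [[1, 4], [3]].
After inserting 5: P = [[1, 4, 5], [3]].
After inserting 2: P = [[1, 2, 5], [3, 4]].

So P = [[1, 2, 5], [3, 4]], Q = [[1, 2, 4], [3, 5]].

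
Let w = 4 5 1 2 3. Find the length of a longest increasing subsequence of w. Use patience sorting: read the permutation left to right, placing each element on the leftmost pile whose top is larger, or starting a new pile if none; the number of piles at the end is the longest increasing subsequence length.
3

4: new pile. tops = [4]
5: new pile. tops = [4, 5]
1: onto pile 1 (replacing 4). tops = [1, 5]
2: onto pile 2 (replacing 5). tops = [1, 2]
3: new pile. tops = [1, 2, 3]

3 piles, so the longest increasing subsequence has length 3.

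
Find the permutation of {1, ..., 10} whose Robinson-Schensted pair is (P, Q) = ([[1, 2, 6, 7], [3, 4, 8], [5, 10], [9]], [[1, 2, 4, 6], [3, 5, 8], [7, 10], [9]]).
3 5 1 9 6 10 4 8 2 7

Reverse the RSK construction: for i from n down to 1, find the cell of Q containing i, remove the entry at that cell from P, and reverse-bump it up through P; the value ejected from row 1 is w(i).

Step i=10: Q has 10 at row 3, column 2; remove 10 from row 3 of P and reverse-bump: 10 enters row 2 and ejects 8; 8 enters row 1 and ejects 7. So w(10) = 7. P is now [[1, 2, 6, 8], [3, 4, 10], [5], [9]].
Step i=9: Q has 9 at row 4, column 1; remove 9 from row 4 of P and reverse-bump: 9 enters row 3 and ejects 5; 5 enters row 2 and ejects 4; 4 enters row 1 and ejects 2. So w(9) = 2. P is now [[1, 4, 6, 8], [3, 5, 10], [9]].
Step i=8: Q has 8 at row 2, column 3; remove 10 from row 2 of P and reverse-bump: 10 enters row 1 and ejects 8. So w(8) = 8. P is now [[1, 4, 6, 10], [3, 5], [9]].
Step i=7: Q has 7 at row 3, column 1; remove 9 from row 3 of P and reverse-bump: 9 enters row 2 and ejects 5; 5 enters row 1 and ejects 4. So w(7) = 4. P is now [[1, 5, 6, 10], [3, 9]].
Step i=6: Q has 6 at row 1, column 4; remove that cell from P, ejecting 10. So w(6) = 10. P is now [[1, 5, 6], [3, 9]].
Step i=5: Q has 5 at row 2, column 2; remove 9 from row 2 of P and reverse-bump: 9 enters row 1 and ejects 6. So w(5) = 6. P is now [[1, 5, 9], [3]].
Step i=4: Q has 4 at row 1, column 3; remove that cell from P, ejecting 9. So w(4) = 9. P is now [[1, 5], [3]].
Step i=3: Q has 3 at row 2, column 1; remove 3 from row 2 of P and reverse-bump: 3 enters row 1 and ejects 1. So w(3) = 1. P is now [[3, 5]].
Step i=2: Q has 2 at row 1, column 2; remove that cell from P, ejecting 5. So w(2) = 5. P is now [[3]].
Step i=1: Q has 1 at row 1, column 1; remove that cell from P, ejecting 3. So w(1) = 3. P is now [].

So w = 3 5 1 9 6 10 4 8 2 7.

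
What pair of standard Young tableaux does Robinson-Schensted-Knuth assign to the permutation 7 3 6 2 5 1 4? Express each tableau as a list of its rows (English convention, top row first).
Insert each entry of the permutation into P by Schensted row insertion, recording in Q the position of each new cell.

Insert 7: appended to row 1. P = [[7]].
Insert 3: 3 bumps 7 from row 1; 7 starts row 2. P = [[3], [7]].
Insert 6: appended to row 1. P = [[3, 6], [7]].
Insert 2: 2 bumps 3 from row 1; 3 bumps 7 from row 2; 7 starts row 3. P = [[2, 6], [3], [7]].
Insert 5: 5 bumps 6 from row 1; 6 appends to row 2. P = [[2, 5], [3, 6], [7]].
Insert 1: 1 bumps 2 from row 1; 2 bumps 3 from row 2; 3 bumps 7 from row 3; 7 starts row 4. P = [[1, 5], [2, 6], [3], [7]].
Insert 4: 4 bumps 5 from row 1; 5 bumps 6 from row 2; 6 appends to row 3. P = [[1, 4], [2, 5], [3, 6], [7]].

So P = [[1, 4], [2, 5], [3, 6], [7]], Q = [[1, 3], [2, 5], [4, 7], [6]].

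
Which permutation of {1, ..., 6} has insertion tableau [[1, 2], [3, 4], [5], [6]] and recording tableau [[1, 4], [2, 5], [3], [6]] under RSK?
6 3 1 5 4 2

Reverse the RSK construction: for i from n down to 1, find the cell of Q containing i, remove the entry at that cell from P, and reverse-bump it up through P; the value ejected from row 1 is w(i).

Step i=6: Q has 6 at row 4, column 1; remove 6 from row 4 of P and reverse-bump: 6 enters row 3 and ejects 5; 5 enters row 2 and ejects 4; 4 enters row 1 and ejects 2. So w(6) = 2. P is now [[1, 4], [3, 5], [6]].
Step i=5: Q has 5 at row 2, column 2; remove 5 from row 2 of P and reverse-bump: 5 enters row 1 and ejects 4. So w(5) = 4. P is now [[1, 5], [3], [6]].
Step i=4: Q has 4 at row 1, column 2; remove that cell from P, ejecting 5. So w(4) = 5. P is now [[1], [3], [6]].
Step i=3: Q has 3 at row 3, column 1; remove 6 from row 3 of P and reverse-bump: 6 enters row 2 and ejects 3; 3 enters row 1 and ejects 1. So w(3) = 1. P is now [[3], [6]].
Step i=2: Q has 2 at row 2, column 1; remove 6 from row 2 of P and reverse-bump: 6 enters row 1 and ejects 3. So w(2) = 3. P is now [[6]].
Step i=1: Q has 1 at row 1, column 1; remove that cell from P, ejecting 6. So w(1) = 6. P is now [].

So w = 6 3 1 5 4 2.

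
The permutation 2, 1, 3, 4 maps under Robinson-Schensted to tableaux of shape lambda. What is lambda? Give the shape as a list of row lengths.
[3, 1]

RSK row insertion gives P = [[1, 3, 4], [2]], which has shape [3, 1].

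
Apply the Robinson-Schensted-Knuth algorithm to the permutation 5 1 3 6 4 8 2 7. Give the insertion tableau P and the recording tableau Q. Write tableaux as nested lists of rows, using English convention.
P = [[1, 2, 4, 7], [3, 6, 8], [5]], Q = [[1, 3, 4, 6], [2, 5, 8], [7]]

Insert each entry of the permutation into P by Schensted row insertion, recording in Q the position of each new cell.

Insert 5: appended to row 1. P = [[5]], Q = [[1]].
Insert 1: 1 bumps 5 from row 1; 5 starts row 2. P = [[1], [5]], Q = [[1], [2]].
Insert 3: appended to row 1. P = [[1, 3], [5]], Q = [[1, 3], [2]].
Insert 6: appended to row 1. P = [[1, 3, 6], [5]], Q = [[1, 3, 4], [2]].
Insert 4: 4 bumps 6 from row 1; 6 appends to row 2. P = [[1, 3, 4], [5, 6]], Q = [[1, 3, 4], [2, 5]].
Insert 8: appended to row 1. P = [[1, 3, 4, 8], [5, 6]], Q = [[1, 3, 4, 6], [2, 5]].
Insert 2: 2 bumps 3 from row 1; 3 bumps 5 from row 2; 5 starts row 3. P = [[1, 2, 4, 8], [3, 6], [5]], Q = [[1, 3, 4, 6], [2, 5], [7]].
Insert 7: 7 bumps 8 from row 1; 8 appends to row 2. P = [[1, 2, 4, 7], [3, 6, 8], [5]], Q = [[1, 3, 4, 6], [2, 5, 8], [7]].

So P = [[1, 2, 4, 7], [3, 6, 8], [5]], Q = [[1, 3, 4, 6], [2, 5, 8], [7]].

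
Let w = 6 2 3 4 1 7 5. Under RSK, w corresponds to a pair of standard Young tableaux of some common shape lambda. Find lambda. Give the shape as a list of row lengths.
[4, 2, 1]

Row-insert each entry into an empty tableau.

After inserting 6: P = [[6]].
After inserting 2: P = [[2], [6]].
After inserting 3: P = [[2, 3], [6]].
After inserting 4: P = [[2, 3, 4], [6]].
After inserting 1: P = [[1, 3, 4], [2], [6]].
After inserting 7: P = [[1, 3, 4, 7], [2], [6]].
After inserting 5: P = [[1, 3, 4, 5], [2, 7], [6]].

The final insertion tableau P = [[1, 3, 4, 5], [2, 7], [6]] has shape [4, 2, 1].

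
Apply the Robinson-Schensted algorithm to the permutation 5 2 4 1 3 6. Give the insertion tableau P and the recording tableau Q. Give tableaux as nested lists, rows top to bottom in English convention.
P = [[1, 3, 6], [2, 4], [5]], Q = [[1, 3, 6], [2, 5], [4]]

Insert each entry of the permutation into P by Schensted row insertion, recording in Q the position of each new cell.

Insert 5: appended to row 1. P = [[5]].
Insert 2: 2 bumps 5 from row 1; 5 starts row 2. P = [[2], [5]].
Insert 4: appended to row 1. P = [[2, 4], [5]].
Insert 1: 1 bumps 2 from row 1; 2 bumps 5 from row 2; 5 starts row 3. P = [[1, 4], [2], [5]].
Insert 3: 3 bumps 4 from row 1; 4 appends to row 2. P = [[1, 3], [2, 4], [5]].
Insert 6: appended to row 1. P = [[1, 3, 6], [2, 4], [5]].

So P = [[1, 3, 6], [2, 4], [5]], Q = [[1, 3, 6], [2, 5], [4]].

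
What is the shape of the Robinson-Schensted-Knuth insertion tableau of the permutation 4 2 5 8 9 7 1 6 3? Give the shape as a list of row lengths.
RSK row insertion gives P = [[1, 3, 6, 9], [2, 5], [4, 7], [8]], which has shape [4, 2, 2, 1].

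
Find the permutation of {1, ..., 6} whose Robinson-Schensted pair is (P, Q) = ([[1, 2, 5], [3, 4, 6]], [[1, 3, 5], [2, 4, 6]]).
3 1 4 2 6 5

Reverse the RSK construction: for i from n down to 1, find the cell of Q containing i, remove the entry at that cell from P, and reverse-bump it up through P; the value ejected from row 1 is w(i).

Step i=6: Q has 6 at row 2, column 3; remove 6 from row 2 of P and reverse-bump: 6 enters row 1 and ejects 5. So w(6) = 5. P is now [[1, 2, 6], [3, 4]].
Step i=5: Q has 5 at row 1, column 3; remove that cell from P, ejecting 6. So w(5) = 6. P is now [[1, 2], [3, 4]].
Step i=4: Q has 4 at row 2, column 2; remove 4 from row 2 of P and reverse-bump: 4 enters row 1 and ejects 2. So w(4) = 2. P is now [[1, 4], [3]].
Step i=3: Q has 3 at row 1, column 2; remove that cell from P, ejecting 4. So w(3) = 4. P is now [[1], [3]].
Step i=2: Q has 2 at row 2, column 1; remove 3 from row 2 of P and reverse-bump: 3 enters row 1 and ejects 1. So w(2) = 1. P is now [[3]].
Step i=1: Q has 1 at row 1, column 1; remove that cell from P, ejecting 3. So w(1) = 3. P is now [].

So w = 3 1 4 2 6 5.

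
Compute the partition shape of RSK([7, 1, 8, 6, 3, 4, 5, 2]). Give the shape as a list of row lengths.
[4, 2, 1, 1]

Row-insert each entry into an empty tableau.

After inserting 7: P = [[7]].
After inserting 1: P = [[1], [7]].
After inserting 8: P = [[1, 8], [7]].
After inserting 6: P = [[1, 6], [7, 8]].
After inserting 3: P = [[1, 3], [6, 8], [7]].
After inserting 4: P = [[1, 3, 4], [6, 8], [7]].
After inserting 5: P = [[1, 3, 4, 5], [6, 8], [7]].
After inserting 2: P = [[1, 2, 4, 5], [3, 8], [6], [7]].

The final insertion tableau P = [[1, 2, 4, 5], [3, 8], [6], [7]] has shape [4, 2, 1, 1].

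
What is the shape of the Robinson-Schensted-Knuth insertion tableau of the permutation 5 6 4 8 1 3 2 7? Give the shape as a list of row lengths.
Row-insert each entry into an empty tableau.

After inserting 5: P = [[5]].
After inserting 6: P = [[5, 6]].
After inserting 4: P = [[4, 6], [5]].
After inserting 8: P = [[4, 6, 8], [5]].
After inserting 1: P = [[1, 6, 8], [4], [5]].
After inserting 3: P = [[1, 3, 8], [4, 6], [5]].
After inserting 2: P = [[1, 2, 8], [3, 6], [4], [5]].
After inserting 7: P = [[1, 2, 7], [3, 6, 8], [4], [5]].

The final insertion tableau P = [[1, 2, 7], [3, 6, 8], [4], [5]] has shape [3, 3, 1, 1].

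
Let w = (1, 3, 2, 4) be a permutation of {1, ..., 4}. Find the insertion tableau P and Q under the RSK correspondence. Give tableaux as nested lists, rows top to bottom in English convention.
P = [[1, 2, 4], [3]], Q = [[1, 2, 4], [3]]

Insert each entry of the permutation into P by Schensted row insertion, recording in Q the position of each new cell.

Insert 1: appended to row 1. P = [[1]], Q = [[1]].
Insert 3: appended to row 1. P = [[1, 3]], Q = [[1, 2]].
Insert 2: 2 bumps 3 from row 1; 3 starts row 2. P = [[1, 2], [3]], Q = [[1, 2], [3]].
Insert 4: appended to row 1. P = [[1, 2, 4], [3]], Q = [[1, 2, 4], [3]].

So P = [[1, 2, 4], [3]], Q = [[1, 2, 4], [3]].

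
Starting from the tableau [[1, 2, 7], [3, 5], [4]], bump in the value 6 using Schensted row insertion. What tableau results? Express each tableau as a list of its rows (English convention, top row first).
In row 1, 6 replaces 7 (the leftmost entry greater than 6); 7 is bumped to row 2. 7 is appended to row 2. The new tableau is [[1, 2, 6], [3, 5, 7], [4]].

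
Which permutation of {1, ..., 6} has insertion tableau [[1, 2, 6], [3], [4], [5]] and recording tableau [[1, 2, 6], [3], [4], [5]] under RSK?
1 5 4 3 2 6

Reverse the RSK construction: for i from n down to 1, find the cell of Q containing i, remove the entry at that cell from P, and reverse-bump it up through P; the value ejected from row 1 is w(i).

Step i=6: Q has 6 at row 1, column 3; remove that cell from P, ejecting 6. So w(6) = 6. P is now [[1, 2], [3], [4], [5]].
Step i=5: Q has 5 at row 4, column 1; remove 5 from row 4 of P and reverse-bump: 5 enters row 3 and ejects 4; 4 enters row 2 and ejects 3; 3 enters row 1 and ejects 2. So w(5) = 2. P is now [[1, 3], [4], [5]].
Step i=4: Q has 4 at row 3, column 1; remove 5 from row 3 of P and reverse-bump: 5 enters row 2 and ejects 4; 4 enters row 1 and ejects 3. So w(4) = 3. P is now [[1, 4], [5]].
Step i=3: Q has 3 at row 2, column 1; remove 5 from row 2 of P and reverse-bump: 5 enters row 1 and ejects 4. So w(3) = 4. P is now [[1, 5]].
Step i=2: Q has 2 at row 1, column 2; remove that cell from P, ejecting 5. So w(2) = 5. P is now [[1]].
Step i=1: Q has 1 at row 1, column 1; remove that cell from P, ejecting 1. So w(1) = 1. P is now [].

So w = 1 5 4 3 2 6.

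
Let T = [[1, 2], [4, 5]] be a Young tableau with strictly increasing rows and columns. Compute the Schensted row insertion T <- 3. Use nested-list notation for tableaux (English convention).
[[1, 2, 3], [4, 5]]

3 is larger than every entry of row 1, so it is appended to row 1. The new tableau is [[1, 2, 3], [4, 5]].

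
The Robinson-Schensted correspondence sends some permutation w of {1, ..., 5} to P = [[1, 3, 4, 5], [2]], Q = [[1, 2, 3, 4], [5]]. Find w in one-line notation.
Reverse RSK: for i = n, n-1, ..., 1, locate i in Q, remove the corresponding corner cell from P, and reverse-bump its entry up through P; the value ejected from row 1 is w(i).

So w = 2 3 4 5 1.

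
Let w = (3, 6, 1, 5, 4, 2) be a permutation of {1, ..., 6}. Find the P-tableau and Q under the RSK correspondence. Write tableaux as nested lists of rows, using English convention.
P = [[1, 2], [3, 4], [5], [6]], Q = [[1, 2], [3, 4], [5], [6]]

Insert each entry of the permutation into P by Schensted row insertion, recording in Q the position of each new cell.

Insert 3: appended to row 1. P = [[3]].
Insert 6: appended to row 1. P = [[3, 6]].
Insert 1: 1 bumps 3 from row 1; 3 starts row 2. P = [[1, 6], [3]].
Insert 5: 5 bumps 6 from row 1; 6 appends to row 2. P = [[1, 5], [3, 6]].
Insert 4: 4 bumps 5 from row 1; 5 bumps 6 from row 2; 6 starts row 3. P = [[1, 4], [3, 5], [6]].
Insert 2: 2 bumps 4 from row 1; 4 bumps 5 from row 2; 5 bumps 6 from row 3; 6 starts row 4. P = [[1, 2], [3, 4], [5], [6]].

So P = [[1, 2], [3, 4], [5], [6]], Q = [[1, 2], [3, 4], [5], [6]].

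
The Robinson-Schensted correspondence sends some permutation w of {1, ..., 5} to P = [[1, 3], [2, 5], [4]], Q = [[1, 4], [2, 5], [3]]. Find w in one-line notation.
Reverse the RSK construction: for i from n down to 1, find the cell of Q containing i, remove the entry at that cell from P, and reverse-bump it up through P; the value ejected from row 1 is w(i).

Step i=5: Q has 5 at row 2, column 2; remove 5 from row 2 of P and reverse-bump: 5 enters row 1 and ejects 3. So w(5) = 3. P is now [[1, 5], [2], [4]].
Step i=4: Q has 4 at row 1, column 2; remove that cell from P, ejecting 5. So w(4) = 5. P is now [[1], [2], [4]].
Step i=3: Q has 3 at row 3, column 1; remove 4 from row 3 of P and reverse-bump: 4 enters row 2 and ejects 2; 2 enters row 1 and ejects 1. So w(3) = 1. P is now [[2], [4]].
Step i=2: Q has 2 at row 2, column 1; remove 4 from row 2 of P and reverse-bump: 4 enters row 1 and ejects 2. So w(2) = 2. P is now [[4]].
Step i=1: Q has 1 at row 1, column 1; remove that cell from P, ejecting 4. So w(1) = 4. P is now [].

So w = 4 2 1 5 3.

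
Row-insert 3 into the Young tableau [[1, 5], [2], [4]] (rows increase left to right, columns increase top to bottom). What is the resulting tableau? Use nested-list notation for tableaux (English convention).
[[1, 3], [2, 5], [4]]

In row 1, 3 replaces 5 (the leftmost entry greater than 3); 5 is bumped to row 2. 5 is appended to row 2. The new tableau is [[1, 3], [2, 5], [4]].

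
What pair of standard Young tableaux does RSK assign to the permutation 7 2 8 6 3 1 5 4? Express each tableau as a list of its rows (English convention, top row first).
P = [[1, 3, 4], [2, 5], [6, 8], [7]], Q = [[1, 3, 7], [2, 4], [5, 8], [6]]

Insert each entry of the permutation into P by Schensted row insertion, recording in Q the position of each new cell.

After inserting 7: P = [[7]].
After inserting 2: P = [[2], [7]].
After inserting 8: P = [[2, 8], [7]].
After inserting 6: P = [[2, 6], [7, 8]].
After inserting 3: P = [[2, 3], [6, 8], [7]].
After inserting 1: P = [[1, 3], [2, 8], [6], [7]].
After inserting 5: P = [[1, 3, 5], [2, 8], [6], [7]].
After inserting 4: P = [[1, 3, 4], [2, 5], [6, 8], [7]].

So P = [[1, 3, 4], [2, 5], [6, 8], [7]], Q = [[1, 3, 7], [2, 4], [5, 8], [6]].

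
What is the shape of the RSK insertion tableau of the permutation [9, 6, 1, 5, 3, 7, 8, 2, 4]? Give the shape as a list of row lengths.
[4, 2, 1, 1, 1]

Row-insert each entry into an empty tableau.

After inserting 9: P = [[9]].
After inserting 6: P = [[6], [9]].
After inserting 1: P = [[1], [6], [9]].
After inserting 5: P = [[1, 5], [6], [9]].
After inserting 3: P = [[1, 3], [5], [6], [9]].
After inserting 7: P = [[1, 3, 7], [5], [6], [9]].
After inserting 8: P = [[1, 3, 7, 8], [5], [6], [9]].
After inserting 2: P = [[1, 2, 7, 8], [3], [5], [6], [9]].
After inserting 4: P = [[1, 2, 4, 8], [3, 7], [5], [6], [9]].

The final insertion tableau P = [[1, 2, 4, 8], [3, 7], [5], [6], [9]] has shape [4, 2, 1, 1, 1].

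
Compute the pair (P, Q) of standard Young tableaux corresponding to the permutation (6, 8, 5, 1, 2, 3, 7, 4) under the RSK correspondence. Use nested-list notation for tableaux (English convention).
Insert each entry of the permutation into P by Schensted row insertion, recording in Q the position of each new cell.

After inserting 6: P = [[6]].
After inserting 8: P = [[6, 8]].
After inserting 5: P = [[5, 8], [6]].
After inserting 1: P = [[1, 8], [5], [6]].
After inserting 2: P = [[1, 2], [5, 8], [6]].
After inserting 3: P = [[1, 2, 3], [5, 8], [6]].
After inserting 7: P = [[1, 2, 3, 7], [5, 8], [6]].
After inserting 4: P = [[1, 2, 3, 4], [5, 7], [6, 8]].

So P = [[1, 2, 3, 4], [5, 7], [6, 8]], Q = [[1, 2, 6, 7], [3, 5], [4, 8]].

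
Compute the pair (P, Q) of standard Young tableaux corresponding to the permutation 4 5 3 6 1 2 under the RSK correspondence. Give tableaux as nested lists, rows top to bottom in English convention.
P = [[1, 2, 6], [3, 5], [4]], Q = [[1, 2, 4], [3, 6], [5]]

Insert each entry of the permutation into P by Schensted row insertion, recording in Q the position of each new cell.

Insert 4: appended to row 1. P = [[4]].
Insert 5: appended to row 1. P = [[4, 5]].
Insert 3: 3 bumps 4 from row 1; 4 starts row 2. P = [[3, 5], [4]].
Insert 6: appended to row 1. P = [[3, 5, 6], [4]].
Insert 1: 1 bumps 3 from row 1; 3 bumps 4 from row 2; 4 starts row 3. P = [[1, 5, 6], [3], [4]].
Insert 2: 2 bumps 5 from row 1; 5 appends to row 2. P = [[1, 2, 6], [3, 5], [4]].

So P = [[1, 2, 6], [3, 5], [4]], Q = [[1, 2, 4], [3, 6], [5]].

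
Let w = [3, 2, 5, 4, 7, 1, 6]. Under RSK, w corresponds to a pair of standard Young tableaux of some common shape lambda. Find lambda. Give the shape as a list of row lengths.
RSK row insertion gives P = [[1, 4, 6], [2, 5, 7], [3]], which has shape [3, 3, 1].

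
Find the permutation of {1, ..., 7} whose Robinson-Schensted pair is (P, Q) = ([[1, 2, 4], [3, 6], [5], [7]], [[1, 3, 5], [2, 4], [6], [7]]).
Reverse the RSK construction: for i from n down to 1, find the cell of Q containing i, remove the entry at that cell from P, and reverse-bump it up through P; the value ejected from row 1 is w(i).

Step i=7: Q has 7 at row 4, column 1; remove 7 from row 4 of P and reverse-bump: 7 enters row 3 and ejects 5; 5 enters row 2 and ejects 3; 3 enters row 1 and ejects 2. So w(7) = 2. P is now [[1, 3, 4], [5, 6], [7]].
Step i=6: Q has 6 at row 3, column 1; remove 7 from row 3 of P and reverse-bump: 7 enters row 2 and ejects 6; 6 enters row 1 and ejects 4. So w(6) = 4. P is now [[1, 3, 6], [5, 7]].
Step i=5: Q has 5 at row 1, column 3; remove that cell from P, ejecting 6. So w(5) = 6. P is now [[1, 3], [5, 7]].
Step i=4: Q has 4 at row 2, column 2; remove 7 from row 2 of P and reverse-bump: 7 enters row 1 and ejects 3. So w(4) = 3. P is now [[1, 7], [5]].
Step i=3: Q has 3 at row 1, column 2; remove that cell from P, ejecting 7. So w(3) = 7. P is now [[1], [5]].
Step i=2: Q has 2 at row 2, column 1; remove 5 from row 2 of P and reverse-bump: 5 enters row 1 and ejects 1. So w(2) = 1. P is now [[5]].
Step i=1: Q has 1 at row 1, column 1; remove that cell from P, ejecting 5. So w(1) = 5. P is now [].

So w = 5 1 7 3 6 4 2.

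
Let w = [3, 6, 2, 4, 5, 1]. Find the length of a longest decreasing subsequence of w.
3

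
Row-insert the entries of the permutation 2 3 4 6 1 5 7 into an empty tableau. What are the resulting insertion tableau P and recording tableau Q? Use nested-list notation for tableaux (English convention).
P = [[1, 3, 4, 5, 7], [2, 6]], Q = [[1, 2, 3, 4, 7], [5, 6]]

Insert each entry of the permutation into P by Schensted row insertion, recording in Q the position of each new cell.

Insert 2: appended to row 1. P = [[2]].
Insert 3: appended to row 1. P = [[2, 3]].
Insert 4: appended to row 1. P = [[2, 3, 4]].
Insert 6: appended to row 1. P = [[2, 3, 4, 6]].
Insert 1: 1 bumps 2 from row 1; 2 starts row 2. P = [[1, 3, 4, 6], [2]].
Insert 5: 5 bumps 6 from row 1; 6 appends to row 2. P = [[1, 3, 4, 5], [2, 6]].
Insert 7: appended to row 1. P = [[1, 3, 4, 5, 7], [2, 6]].

So P = [[1, 3, 4, 5, 7], [2, 6]], Q = [[1, 2, 3, 4, 7], [5, 6]].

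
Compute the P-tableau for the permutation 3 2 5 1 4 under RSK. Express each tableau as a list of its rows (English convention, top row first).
P = [[1, 4], [2, 5], [3]]

Insert 3: appended to row 1. P = [[3]].
Insert 2: 2 bumps 3 from row 1; 3 starts row 2. P = [[2], [3]].
Insert 5: appended to row 1. P = [[2, 5], [3]].
Insert 1: 1 bumps 2 from row 1; 2 bumps 3 from row 2; 3 starts row 3. P = [[1, 5], [2], [3]].
Insert 4: 4 bumps 5 from row 1; 5 appends to row 2. P = [[1, 4], [2, 5], [3]].

So P = [[1, 4], [2, 5], [3]].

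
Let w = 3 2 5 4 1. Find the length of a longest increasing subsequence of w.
2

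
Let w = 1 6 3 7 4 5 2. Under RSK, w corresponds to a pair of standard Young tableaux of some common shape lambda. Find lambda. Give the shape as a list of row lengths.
Row-insert each entry into an empty tableau.

After inserting 1: P = [[1]].
After inserting 6: P = [[1, 6]].
After inserting 3: P = [[1, 3], [6]].
After inserting 7: P = [[1, 3, 7], [6]].
After inserting 4: P = [[1, 3, 4], [6, 7]].
After inserting 5: P = [[1, 3, 4, 5], [6, 7]].
After inserting 2: P = [[1, 2, 4, 5], [3, 7], [6]].

The final insertion tableau P = [[1, 2, 4, 5], [3, 7], [6]] has shape [4, 2, 1].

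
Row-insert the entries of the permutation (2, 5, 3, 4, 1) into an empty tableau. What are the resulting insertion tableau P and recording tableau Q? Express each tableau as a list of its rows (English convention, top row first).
P = [[1, 3, 4], [2], [5]], Q = [[1, 2, 4], [3], [5]]

Insert each entry of the permutation into P by Schensted row insertion, recording in Q the position of each new cell.

Insert 2: appended to row 1. P = [[2]].
Insert 5: appended to row 1. P = [[2, 5]].
Insert 3: 3 bumps 5 from row 1; 5 starts row 2. P = [[2, 3], [5]].
Insert 4: appended to row 1. P = [[2, 3, 4], [5]].
Insert 1: 1 bumps 2 from row 1; 2 bumps 5 from row 2; 5 starts row 3. P = [[1, 3, 4], [2], [5]].

So P = [[1, 3, 4], [2], [5]], Q = [[1, 2, 4], [3], [5]].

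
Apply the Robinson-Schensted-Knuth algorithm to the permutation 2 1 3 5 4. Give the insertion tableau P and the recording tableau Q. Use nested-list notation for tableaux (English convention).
Insert each entry of the permutation into P by Schensted row insertion, recording in Q the position of each new cell.

Insert 2: appended to row 1. P = [[2]], Q = [[1]].
Insert 1: 1 bumps 2 from row 1; 2 starts row 2. P = [[1], [2]], Q = [[1], [2]].
Insert 3: appended to row 1. P = [[1, 3], [2]], Q = [[1, 3], [2]].
Insert 5: appended to row 1. P = [[1, 3, 5], [2]], Q = [[1, 3, 4], [2]].
Insert 4: 4 bumps 5 from row 1; 5 appends to row 2. P = [[1, 3, 4], [2, 5]], Q = [[1, 3, 4], [2, 5]].

So P = [[1, 3, 4], [2, 5]], Q = [[1, 3, 4], [2, 5]].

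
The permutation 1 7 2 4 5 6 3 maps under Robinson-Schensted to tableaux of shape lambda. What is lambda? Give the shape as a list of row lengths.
[5, 1, 1]

Row-insert each entry into an empty tableau.

After inserting 1: P = [[1]].
After inserting 7: P = [[1, 7]].
After inserting 2: P = [[1, 2], [7]].
After inserting 4: P = [[1, 2, 4], [7]].
After inserting 5: P = [[1, 2, 4, 5], [7]].
After inserting 6: P = [[1, 2, 4, 5, 6], [7]].
After inserting 3: P = [[1, 2, 3, 5, 6], [4], [7]].

The final insertion tableau P = [[1, 2, 3, 5, 6], [4], [7]] has shape [5, 1, 1].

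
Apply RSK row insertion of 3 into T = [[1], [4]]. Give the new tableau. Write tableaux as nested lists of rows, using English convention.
3 is larger than every entry of row 1, so it is appended to row 1. The new tableau is [[1, 3], [4]].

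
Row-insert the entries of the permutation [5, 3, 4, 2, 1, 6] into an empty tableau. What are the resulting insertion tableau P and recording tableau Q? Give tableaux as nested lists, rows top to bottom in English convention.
P = [[1, 4, 6], [2], [3], [5]], Q = [[1, 3, 6], [2], [4], [5]]

Insert each entry of the permutation into P by Schensted row insertion, recording in Q the position of each new cell.

Insert 5: appended to row 1. P = [[5]], Q = [[1]].
Insert 3: 3 bumps 5 from row 1; 5 starts row 2. P = [[3], [5]], Q = [[1], [2]].
Insert 4: appended to row 1. P = [[3, 4], [5]], Q = [[1, 3], [2]].
Insert 2: 2 bumps 3 from row 1; 3 bumps 5 from row 2; 5 starts row 3. P = [[2, 4], [3], [5]], Q = [[1, 3], [2], [4]].
Insert 1: 1 bumps 2 from row 1; 2 bumps 3 from row 2; 3 bumps 5 from row 3; 5 starts row 4. P = [[1, 4], [2], [3], [5]], Q = [[1, 3], [2], [4], [5]].
Insert 6: appended to row 1. P = [[1, 4, 6], [2], [3], [5]], Q = [[1, 3, 6], [2], [4], [5]].

So P = [[1, 4, 6], [2], [3], [5]], Q = [[1, 3, 6], [2], [4], [5]].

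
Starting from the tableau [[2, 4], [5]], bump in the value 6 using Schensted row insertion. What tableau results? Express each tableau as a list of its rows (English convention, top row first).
[[2, 4, 6], [5]]

6 is larger than every entry of row 1, so it is appended to row 1. The new tableau is [[2, 4, 6], [5]].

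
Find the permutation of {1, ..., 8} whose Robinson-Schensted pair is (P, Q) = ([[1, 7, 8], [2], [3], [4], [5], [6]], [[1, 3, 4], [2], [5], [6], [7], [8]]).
6 5 7 8 4 3 2 1

Reverse RSK: for i = n, n-1, ..., 1, locate i in Q, remove the corresponding corner cell from P, and reverse-bump its entry up through P; the value ejected from row 1 is w(i).

So w = 6 5 7 8 4 3 2 1.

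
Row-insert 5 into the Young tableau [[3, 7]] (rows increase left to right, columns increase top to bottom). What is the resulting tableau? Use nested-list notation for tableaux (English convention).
[[3, 5], [7]]

In row 1, 5 replaces 7 (the leftmost entry greater than 5); 7 is bumped to row 2. 7 starts a new row 2. The new tableau is [[3, 5], [7]].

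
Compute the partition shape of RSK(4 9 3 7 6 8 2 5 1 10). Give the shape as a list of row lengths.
Row-insert each entry into an empty tableau.

After inserting 4: P = [[4]].
After inserting 9: P = [[4, 9]].
After inserting 3: P = [[3, 9], [4]].
After inserting 7: P = [[3, 7], [4, 9]].
After inserting 6: P = [[3, 6], [4, 7], [9]].
After inserting 8: P = [[3, 6, 8], [4, 7], [9]].
After inserting 2: P = [[2, 6, 8], [3, 7], [4], [9]].
After inserting 5: P = [[2, 5, 8], [3, 6], [4, 7], [9]].
After inserting 1: P = [[1, 5, 8], [2, 6], [3, 7], [4], [9]].
After inserting 10: P = [[1, 5, 8, 10], [2, 6], [3, 7], [4], [9]].

The final insertion tableau P = [[1, 5, 8, 10], [2, 6], [3, 7], [4], [9]] has shape [4, 2, 2, 1, 1].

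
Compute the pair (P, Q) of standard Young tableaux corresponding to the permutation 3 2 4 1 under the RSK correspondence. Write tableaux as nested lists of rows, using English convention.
Insert each entry of the permutation into P by Schensted row insertion, recording in Q the position of each new cell.

Insert 3: appended to row 1. P = [[3]].
Insert 2: 2 bumps 3 from row 1; 3 starts row 2. P = [[2], [3]].
Insert 4: appended to row 1. P = [[2, 4], [3]].
Insert 1: 1 bumps 2 from row 1; 2 bumps 3 from row 2; 3 starts row 3. P = [[1, 4], [2], [3]].

So P = [[1, 4], [2], [3]], Q = [[1, 3], [2], [4]].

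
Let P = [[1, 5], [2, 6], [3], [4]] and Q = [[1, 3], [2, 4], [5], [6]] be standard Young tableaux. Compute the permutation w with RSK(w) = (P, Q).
Reverse RSK: for i = n, n-1, ..., 1, locate i in Q, remove the corresponding corner cell from P, and reverse-bump its entry up through P; the value ejected from row 1 is w(i).

So w = 4 3 6 5 2 1.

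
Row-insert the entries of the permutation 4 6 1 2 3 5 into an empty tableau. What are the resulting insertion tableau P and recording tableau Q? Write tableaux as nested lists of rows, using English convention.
P = [[1, 2, 3, 5], [4, 6]], Q = [[1, 2, 5, 6], [3, 4]]

Insert each entry of the permutation into P by Schensted row insertion, recording in Q the position of each new cell.

After inserting 4: P = [[4]].
After inserting 6: P = [[4, 6]].
After inserting 1: P = [[1, 6], [4]].
After inserting 2: P = [[1, 2], [4, 6]].
After inserting 3: P = [[1, 2, 3], [4, 6]].
After inserting 5: P = [[1, 2, 3, 5], [4, 6]].

So P = [[1, 2, 3, 5], [4, 6]], Q = [[1, 2, 5, 6], [3, 4]].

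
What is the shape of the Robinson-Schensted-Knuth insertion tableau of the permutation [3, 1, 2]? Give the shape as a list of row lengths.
[2, 1]

RSK row insertion gives P = [[1, 2], [3]], which has shape [2, 1].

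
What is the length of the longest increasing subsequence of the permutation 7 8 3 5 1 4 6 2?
3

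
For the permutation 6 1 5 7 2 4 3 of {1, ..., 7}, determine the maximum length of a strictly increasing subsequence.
3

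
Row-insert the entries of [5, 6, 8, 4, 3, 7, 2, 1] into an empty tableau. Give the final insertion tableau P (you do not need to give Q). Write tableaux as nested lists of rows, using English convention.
P = [[1, 6, 7], [2, 8], [3], [4], [5]]

Insert 5: appended to row 1. P = [[5]].
Insert 6: appended to row 1. P = [[5, 6]].
Insert 8: appended to row 1. P = [[5, 6, 8]].
Insert 4: 4 bumps 5 from row 1; 5 starts row 2. P = [[4, 6, 8], [5]].
Insert 3: 3 bumps 4 from row 1; 4 bumps 5 from row 2; 5 starts row 3. P = [[3, 6, 8], [4], [5]].
Insert 7: 7 bumps 8 from row 1; 8 appends to row 2. P = [[3, 6, 7], [4, 8], [5]].
Insert 2: 2 bumps 3 from row 1; 3 bumps 4 from row 2; 4 bumps 5 from row 3; 5 starts row 4. P = [[2, 6, 7], [3, 8], [4], [5]].
Insert 1: 1 bumps 2 from row 1; 2 bumps 3 from row 2; 3 bumps 4 from row 3; 4 bumps 5 from row 4; 5 starts row 5. P = [[1, 6, 7], [2, 8], [3], [4], [5]].

So P = [[1, 6, 7], [2, 8], [3], [4], [5]].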